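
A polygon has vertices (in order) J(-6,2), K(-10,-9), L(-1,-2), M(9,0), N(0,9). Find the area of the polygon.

119

Apply the shoelace formula: 2A = Σ (x_i·y_{i+1} − x_{i+1}·y_i), indices taken mod 5.
Σ = (74) + (11) + (18) + (81) + (54) = 238
Area = |Σ|/2 = 119.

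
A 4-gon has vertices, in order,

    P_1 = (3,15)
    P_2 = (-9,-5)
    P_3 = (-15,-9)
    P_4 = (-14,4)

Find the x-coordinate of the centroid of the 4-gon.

Apply Gauss's area formula. First the cross-terms c_i = x_i·y_{i+1} − x_{i+1}·y_i:
  120, 6, -186, -222  ⇒  2A = -282, A = -141.
Then Σ (x_i + x_{i+1})·c_i = 6972, so x̄ = 6972 / (6·(-141)) = -1162/141.

-1162/141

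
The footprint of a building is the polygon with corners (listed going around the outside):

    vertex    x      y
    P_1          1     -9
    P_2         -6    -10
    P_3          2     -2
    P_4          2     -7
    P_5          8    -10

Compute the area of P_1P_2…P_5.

34

Apply the shoelace formula: 2A = Σ (x_i·y_{i+1} − x_{i+1}·y_i), indices taken mod 5.
P_1→P_2: (1)(-10) − (-6)(-9) = -64
P_2→P_3: (-6)(-2) − (2)(-10) = 32
P_3→P_4: (2)(-7) − (2)(-2) = -10
P_4→P_5: (2)(-10) − (8)(-7) = 36
P_5→P_1: (8)(-9) − (1)(-10) = -62
Σ = -68
Area = |Σ|/2 = 34.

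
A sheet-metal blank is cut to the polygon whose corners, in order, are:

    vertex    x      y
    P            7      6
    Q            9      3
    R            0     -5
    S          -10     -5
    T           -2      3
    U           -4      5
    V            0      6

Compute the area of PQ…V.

Apply the shoelace (surveyor's) formula: 2A = Σ (x_i·y_{i+1} − x_{i+1}·y_i), indices taken mod 7.
Σ = (-33) + (-45) + (-50) + (-40) + (2) + (-24) + (-42) = -232
Area = |Σ|/2 = 116.

116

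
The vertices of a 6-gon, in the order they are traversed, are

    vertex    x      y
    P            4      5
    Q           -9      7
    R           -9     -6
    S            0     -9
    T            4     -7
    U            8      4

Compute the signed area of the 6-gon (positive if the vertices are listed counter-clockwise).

Apply the surveyor's formula: 2A = Σ (x_i·y_{i+1} − x_{i+1}·y_i), indices taken mod 6.
Cross-terms: 73, 117, 81, 36, 72, 24  ⇒  Σ = 403
Signed area = Σ/2 = 201.5 (positive ⇒ counter-clockwise traversal).

201.5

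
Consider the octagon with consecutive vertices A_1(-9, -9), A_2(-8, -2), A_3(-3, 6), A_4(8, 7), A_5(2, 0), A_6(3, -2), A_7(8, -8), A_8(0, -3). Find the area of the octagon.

127

Apply the surveyor's formula: 2A = Σ (x_i·y_{i+1} − x_{i+1}·y_i), indices taken mod 8.
Σ = (-54) + (-54) + (-69) + (-14) + (-4) + (-8) + (-24) + (-27) = -254
Area = |Σ|/2 = 127.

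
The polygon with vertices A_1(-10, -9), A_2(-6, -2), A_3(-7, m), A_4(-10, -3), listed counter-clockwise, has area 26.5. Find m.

Write out the shoelace sum; only the two edges meeting at A_3 involve m:
2·Area = [((-6)·m − (-7)·(-2)) + ((-7)·(-3) − (-10)·m)] + 26
       = 4·m + 33 = 53
⇒ m = 5.

5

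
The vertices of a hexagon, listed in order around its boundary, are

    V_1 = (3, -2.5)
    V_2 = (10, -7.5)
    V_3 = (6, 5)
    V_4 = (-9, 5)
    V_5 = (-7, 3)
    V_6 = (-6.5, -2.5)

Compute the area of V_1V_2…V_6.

Apply the shoelace formula: 2A = Σ (x_i·y_{i+1} − x_{i+1}·y_i), indices taken mod 6.
Σ = (2.5) + (95) + (75) + (8) + (37) + (23.75) = 241.25
Area = |Σ|/2 = 120.625.

120.625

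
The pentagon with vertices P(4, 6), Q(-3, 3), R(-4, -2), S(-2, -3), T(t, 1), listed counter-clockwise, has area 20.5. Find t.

-1

The doubled signed area Σ (x_i y_{i+1} − x_{i+1} y_i) is linear in t.
With t=0 it equals 50; the coefficient of t is 9 (from the two edges through T).
So 9·t + 50 = 2·20.5 = 41 ⇒ t = -1.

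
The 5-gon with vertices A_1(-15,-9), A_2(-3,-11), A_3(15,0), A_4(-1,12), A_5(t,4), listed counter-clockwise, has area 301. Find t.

-3

Write out the shoelace sum; only the two edges meeting at A_5 involve t:
2·Area = [((-1)·4 − t·12) + (t·(-9) − (-15)·4)] + 483
       = -21·t + 539 = 602
⇒ t = -3.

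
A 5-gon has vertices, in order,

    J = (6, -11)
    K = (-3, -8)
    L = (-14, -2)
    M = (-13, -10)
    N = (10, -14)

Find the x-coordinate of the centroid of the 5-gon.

-309/61

Apply Gauss's area formula. First the cross-terms c_i = x_i·y_{i+1} − x_{i+1}·y_i:
  -81, -106, 114, 282, -26  ⇒  2A = 183, A = 91.5.
Then Σ (x_i + x_{i+1})·c_i = -2781, so x̄ = -2781 / (6·91.5) = -309/61.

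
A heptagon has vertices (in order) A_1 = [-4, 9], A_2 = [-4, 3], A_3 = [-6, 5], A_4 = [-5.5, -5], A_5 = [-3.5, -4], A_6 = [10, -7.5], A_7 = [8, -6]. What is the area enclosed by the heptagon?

99.125

A_1→A_2: (-4)(3) − (-4)(9) = 24
A_2→A_3: (-4)(5) − (-6)(3) = -2
A_3→A_4: (-6)(-5) − (-5.5)(5) = 57.5
A_4→A_5: (-5.5)(-4) − (-3.5)(-5) = 4.5
A_5→A_6: (-3.5)(-7.5) − (10)(-4) = 66.25
A_6→A_7: (10)(-6) − (8)(-7.5) = 0
A_7→A_1: (8)(9) − (-4)(-6) = 48
Σ = 198.25
Area = |Σ|/2 = 99.125.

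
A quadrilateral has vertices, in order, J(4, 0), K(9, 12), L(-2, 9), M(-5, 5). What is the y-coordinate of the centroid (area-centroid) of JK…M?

151/24

Apply the shoelace (surveyor's) formula. First the cross-terms c_i = x_i·y_{i+1} − x_{i+1}·y_i:
  48, 105, 35, -20  ⇒  2A = 168, A = 84.
Then Σ (y_i + y_{i+1})·c_i = 3171, so ȳ = 3171 / (6·84) = 151/24.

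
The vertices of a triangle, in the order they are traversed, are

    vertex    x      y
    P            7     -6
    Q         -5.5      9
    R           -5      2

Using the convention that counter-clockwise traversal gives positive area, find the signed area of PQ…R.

40

Apply the surveyor's formula: 2A = Σ (x_i·y_{i+1} − x_{i+1}·y_i), indices taken mod 3.
Σ = (30) + (34) + (16) = 80
Signed area = Σ/2 = 40 (positive ⇒ counter-clockwise traversal).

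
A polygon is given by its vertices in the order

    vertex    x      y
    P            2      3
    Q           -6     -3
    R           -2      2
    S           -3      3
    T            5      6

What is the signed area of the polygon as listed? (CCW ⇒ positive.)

Cross-terms: 12, -18, 0, -33, 3  ⇒  Σ = -36
Signed area = Σ/2 = -18 (negative ⇒ clockwise traversal).

-18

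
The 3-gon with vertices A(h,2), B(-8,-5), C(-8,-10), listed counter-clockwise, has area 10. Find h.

The doubled signed area Σ (x_i y_{i+1} − x_{i+1} y_i) is linear in h.
With h=0 it equals 40; the coefficient of h is 5 (from the two edges through A).
So 5·h + 40 = 2·10 = 20 ⇒ h = -4.

-4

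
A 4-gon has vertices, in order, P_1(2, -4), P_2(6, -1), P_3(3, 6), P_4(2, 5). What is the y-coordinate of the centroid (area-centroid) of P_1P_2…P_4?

Apply the surveyor's formula. First the cross-terms c_i = x_i·y_{i+1} − x_{i+1}·y_i:
  22, 39, 3, -18  ⇒  2A = 46, A = 23.
Then Σ (y_i + y_{i+1})·c_i = 100, so ȳ = 100 / (6·23) = 50/69.

50/69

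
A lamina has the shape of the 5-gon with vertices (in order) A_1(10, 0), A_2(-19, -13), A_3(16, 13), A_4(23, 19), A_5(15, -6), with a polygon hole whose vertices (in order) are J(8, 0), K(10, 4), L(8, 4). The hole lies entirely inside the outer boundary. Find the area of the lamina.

Outer boundary:
Apply the surveyor's formula: 2A = Σ (x_i·y_{i+1} − x_{i+1}·y_i), indices taken mod 5.
Cross-terms: -130, -39, 5, -423, 60  ⇒  Σ = -527
Area = |Σ|/2 = 263.5.
Hole:
Apply Gauss's area formula: 2A = Σ (x_i·y_{i+1} − x_{i+1}·y_i), indices taken mod 3.
Cross-terms: 32, 8, -32  ⇒  Σ = 8
Area = |Σ|/2 = 4.
Net area = 263.5 − 4 = 259.5.

259.5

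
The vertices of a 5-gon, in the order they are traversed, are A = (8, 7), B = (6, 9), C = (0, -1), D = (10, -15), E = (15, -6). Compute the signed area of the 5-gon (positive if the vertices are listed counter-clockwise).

176

A→B: (8)(9) − (6)(7) = 30
B→C: (6)(-1) − (0)(9) = -6
C→D: (0)(-15) − (10)(-1) = 10
D→E: (10)(-6) − (15)(-15) = 165
E→A: (15)(7) − (8)(-6) = 153
Σ = 352
Signed area = Σ/2 = 176 (positive ⇒ counter-clockwise traversal).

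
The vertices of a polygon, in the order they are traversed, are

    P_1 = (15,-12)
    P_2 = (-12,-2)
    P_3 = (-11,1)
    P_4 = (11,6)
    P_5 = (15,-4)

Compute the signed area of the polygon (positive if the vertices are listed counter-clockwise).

Apply the shoelace (surveyor's) formula: 2A = Σ (x_i·y_{i+1} − x_{i+1}·y_i), indices taken mod 5.
Σ = (-174) + (-34) + (-77) + (-134) + (-120) = -539
Signed area = Σ/2 = -269.5 (negative ⇒ clockwise traversal).

-269.5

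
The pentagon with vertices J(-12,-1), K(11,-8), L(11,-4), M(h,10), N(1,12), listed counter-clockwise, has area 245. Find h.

The doubled signed area Σ (x_i y_{i+1} − x_{i+1} y_i) is linear in h.
With h=0 it equals 394; the coefficient of h is 16 (from the two edges through M).
So 16·h + 394 = 2·245 = 490 ⇒ h = 6.

6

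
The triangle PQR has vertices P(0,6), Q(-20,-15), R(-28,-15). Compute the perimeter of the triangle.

72

|PQ| = √((-20)² + (-21)²) = √841 = 29
|QR| = √((-8)² + (0)²) = √64 = 8
|RP| = √((28)² + (21)²) = √1225 = 35
Perimeter = 29 + 8 + 35 = 72.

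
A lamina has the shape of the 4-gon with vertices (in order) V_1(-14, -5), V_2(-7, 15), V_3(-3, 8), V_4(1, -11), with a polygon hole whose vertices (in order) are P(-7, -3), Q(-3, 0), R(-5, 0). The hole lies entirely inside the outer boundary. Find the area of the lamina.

Outer boundary:
Σ = (-245) + (-11) + (25) + (-159) = -390
Area = |Σ|/2 = 195.
Hole:
Σ = (-9) + (0) + (15) = 6
Area = |Σ|/2 = 3.
Net area = 195 − 3 = 192.

192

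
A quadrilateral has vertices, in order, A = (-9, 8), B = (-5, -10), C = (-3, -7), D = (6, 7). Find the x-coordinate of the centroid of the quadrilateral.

Apply the shoelace formula. First the cross-terms c_i = x_i·y_{i+1} − x_{i+1}·y_i:
  130, 5, 21, 111  ⇒  2A = 267, A = 133.5.
Then Σ (x_i + x_{i+1})·c_i = -2130, so x̄ = -2130 / (6·133.5) = -710/267.

-710/267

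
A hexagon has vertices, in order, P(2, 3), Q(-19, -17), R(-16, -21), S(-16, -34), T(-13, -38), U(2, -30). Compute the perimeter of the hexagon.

|PQ| = √((-21)² + (-20)²) = √841 = 29
|QR| = √((3)² + (-4)²) = √25 = 5
|RS| = √((0)² + (-13)²) = √169 = 13
|ST| = √((3)² + (-4)²) = √25 = 5
|TU| = √((15)² + (8)²) = √289 = 17
|UP| = √((0)² + (33)²) = √1089 = 33
Perimeter = 29 + 5 + 13 + 5 + 17 + 33 = 102.

102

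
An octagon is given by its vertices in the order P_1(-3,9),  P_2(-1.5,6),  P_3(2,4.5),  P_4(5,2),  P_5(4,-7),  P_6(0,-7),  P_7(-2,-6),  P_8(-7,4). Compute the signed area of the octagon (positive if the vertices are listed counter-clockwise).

P_1→P_2: (-3)(6) − (-1.5)(9) = -4.5
P_2→P_3: (-1.5)(4.5) − (2)(6) = -18.75
P_3→P_4: (2)(2) − (5)(4.5) = -18.5
P_4→P_5: (5)(-7) − (4)(2) = -43
P_5→P_6: (4)(-7) − (0)(-7) = -28
P_6→P_7: (0)(-6) − (-2)(-7) = -14
P_7→P_8: (-2)(4) − (-7)(-6) = -50
P_8→P_1: (-7)(9) − (-3)(4) = -51
Σ = -227.75
Signed area = Σ/2 = -113.875 (negative ⇒ clockwise traversal).

-113.875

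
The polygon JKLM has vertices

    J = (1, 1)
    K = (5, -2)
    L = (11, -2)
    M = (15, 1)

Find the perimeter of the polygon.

30

|JK| = √((4)² + (-3)²) = √25 = 5
|KL| = √((6)² + (0)²) = √36 = 6
|LM| = √((4)² + (3)²) = √25 = 5
|MJ| = √((-14)² + (0)²) = √196 = 14
Perimeter = 5 + 6 + 5 + 14 = 30.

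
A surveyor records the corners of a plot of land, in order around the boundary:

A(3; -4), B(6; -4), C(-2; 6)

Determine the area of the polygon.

Apply the shoelace formula: 2A = Σ (x_i·y_{i+1} − x_{i+1}·y_i), indices taken mod 3.
Σ = (12) + (28) + (-10) = 30
Area = |Σ|/2 = 15.

15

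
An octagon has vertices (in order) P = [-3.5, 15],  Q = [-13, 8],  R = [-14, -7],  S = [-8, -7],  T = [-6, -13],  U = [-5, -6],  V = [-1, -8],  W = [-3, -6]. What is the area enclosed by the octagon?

Apply the shoelace (surveyor's) formula: 2A = Σ (x_i·y_{i+1} − x_{i+1}·y_i), indices taken mod 8.
Σ = (167) + (203) + (42) + (62) + (-29) + (34) + (-18) + (-66) = 395
Area = |Σ|/2 = 197.5.

197.5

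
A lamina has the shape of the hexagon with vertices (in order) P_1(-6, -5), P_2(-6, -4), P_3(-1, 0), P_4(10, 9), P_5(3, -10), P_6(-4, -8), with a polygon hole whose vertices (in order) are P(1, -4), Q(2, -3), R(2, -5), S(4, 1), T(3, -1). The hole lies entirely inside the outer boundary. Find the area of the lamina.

Outer boundary:
Apply the surveyor's formula: 2A = Σ (x_i·y_{i+1} − x_{i+1}·y_i), indices taken mod 6.
Σ = (-6) + (-4) + (-9) + (-127) + (-64) + (-28) = -238
Area = |Σ|/2 = 119.
Hole:
P→Q: (1)(-3) − (2)(-4) = 5
Q→R: (2)(-5) − (2)(-3) = -4
R→S: (2)(1) − (4)(-5) = 22
S→T: (4)(-1) − (3)(1) = -7
T→P: (3)(-4) − (1)(-1) = -11
Σ = 5
Area = |Σ|/2 = 2.5.
Net area = 119 − 2.5 = 116.5.

116.5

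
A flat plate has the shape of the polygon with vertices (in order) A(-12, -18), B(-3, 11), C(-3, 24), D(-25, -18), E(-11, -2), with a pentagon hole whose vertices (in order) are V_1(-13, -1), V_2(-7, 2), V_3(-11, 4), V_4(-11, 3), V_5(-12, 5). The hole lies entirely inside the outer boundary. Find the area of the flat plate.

212.5

Outer boundary:
Apply the shoelace (surveyor's) formula: 2A = Σ (x_i·y_{i+1} − x_{i+1}·y_i), indices taken mod 5.
Σ = (-186) + (-39) + (654) + (-148) + (174) = 455
Area = |Σ|/2 = 227.5.
Hole:
Cross-terms: -33, -6, 11, -19, 77  ⇒  Σ = 30
Area = |Σ|/2 = 15.
Net area = 227.5 − 15 = 212.5.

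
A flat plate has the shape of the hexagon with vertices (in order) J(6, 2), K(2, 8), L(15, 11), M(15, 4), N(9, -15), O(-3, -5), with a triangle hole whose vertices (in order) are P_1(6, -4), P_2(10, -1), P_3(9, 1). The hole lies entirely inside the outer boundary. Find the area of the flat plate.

237.5

Outer boundary:
Apply the surveyor's formula: 2A = Σ (x_i·y_{i+1} − x_{i+1}·y_i), indices taken mod 6.
Σ = (44) + (-98) + (-105) + (-261) + (-90) + (24) = -486
Area = |Σ|/2 = 243.
Hole:
P_1→P_2: (6)(-1) − (10)(-4) = 34
P_2→P_3: (10)(1) − (9)(-1) = 19
P_3→P_1: (9)(-4) − (6)(1) = -42
Σ = 11
Area = |Σ|/2 = 5.5.
Net area = 243 − 5.5 = 237.5.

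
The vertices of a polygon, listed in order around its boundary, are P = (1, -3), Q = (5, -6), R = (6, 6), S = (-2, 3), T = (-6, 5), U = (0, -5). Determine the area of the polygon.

Apply the shoelace formula: 2A = Σ (x_i·y_{i+1} − x_{i+1}·y_i), indices taken mod 6.
Σ = (9) + (66) + (30) + (8) + (30) + (5) = 148
Area = |Σ|/2 = 74.

74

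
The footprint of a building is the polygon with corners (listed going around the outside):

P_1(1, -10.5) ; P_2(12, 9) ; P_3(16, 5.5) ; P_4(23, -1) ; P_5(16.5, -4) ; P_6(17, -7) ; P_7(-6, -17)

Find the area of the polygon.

229.75

Apply the shoelace formula: 2A = Σ (x_i·y_{i+1} − x_{i+1}·y_i), indices taken mod 7.
Σ = (135) + (-78) + (-142.5) + (-75.5) + (-47.5) + (-331) + (80) = -459.5
Area = |Σ|/2 = 229.75.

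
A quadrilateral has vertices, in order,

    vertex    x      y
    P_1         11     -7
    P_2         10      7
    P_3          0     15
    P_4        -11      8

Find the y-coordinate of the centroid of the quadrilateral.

644/123

Apply the shoelace (surveyor's) formula. First the cross-terms c_i = x_i·y_{i+1} − x_{i+1}·y_i:
  147, 150, 165, -11  ⇒  2A = 451, A = 225.5.
Then Σ (y_i + y_{i+1})·c_i = 7084, so ȳ = 7084 / (6·225.5) = 644/123.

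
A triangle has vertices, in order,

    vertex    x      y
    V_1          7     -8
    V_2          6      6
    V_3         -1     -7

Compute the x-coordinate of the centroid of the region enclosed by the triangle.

Apply the shoelace formula. First the cross-terms c_i = x_i·y_{i+1} − x_{i+1}·y_i:
  90, -36, 57  ⇒  2A = 111, A = 55.5.
Then Σ (x_i + x_{i+1})·c_i = 1332, so x̄ = 1332 / (6·55.5) = 4.

4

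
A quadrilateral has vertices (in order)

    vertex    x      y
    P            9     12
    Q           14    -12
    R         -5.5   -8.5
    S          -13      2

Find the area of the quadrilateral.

378.25

Apply Gauss's area formula: 2A = Σ (x_i·y_{i+1} − x_{i+1}·y_i), indices taken mod 4.
P→Q: (9)(-12) − (14)(12) = -276
Q→R: (14)(-8.5) − (-5.5)(-12) = -185
R→S: (-5.5)(2) − (-13)(-8.5) = -121.5
S→P: (-13)(12) − (9)(2) = -174
Σ = -756.5
Area = |Σ|/2 = 378.25.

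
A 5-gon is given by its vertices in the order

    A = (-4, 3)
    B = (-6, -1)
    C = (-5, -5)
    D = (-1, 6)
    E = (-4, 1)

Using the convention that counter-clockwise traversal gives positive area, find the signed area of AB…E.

13.5

Apply the surveyor's formula: 2A = Σ (x_i·y_{i+1} − x_{i+1}·y_i), indices taken mod 5.
Σ = (22) + (25) + (-35) + (23) + (-8) = 27
Signed area = Σ/2 = 13.5 (positive ⇒ counter-clockwise traversal).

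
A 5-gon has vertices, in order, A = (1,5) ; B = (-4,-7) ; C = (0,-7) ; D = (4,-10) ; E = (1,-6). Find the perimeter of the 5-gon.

|AB| = √((-5)² + (-12)²) = √169 = 13
|BC| = √((4)² + (0)²) = √16 = 4
|CD| = √((4)² + (-3)²) = √25 = 5
|DE| = √((-3)² + (4)²) = √25 = 5
|EA| = √((0)² + (11)²) = √121 = 11
Perimeter = 13 + 4 + 5 + 5 + 11 = 38.

38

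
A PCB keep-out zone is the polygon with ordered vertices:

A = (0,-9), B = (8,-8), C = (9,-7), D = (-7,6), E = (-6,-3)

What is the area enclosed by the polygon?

102

Apply the shoelace (surveyor's) formula: 2A = Σ (x_i·y_{i+1} − x_{i+1}·y_i), indices taken mod 5.
A→B: (0)(-8) − (8)(-9) = 72
B→C: (8)(-7) − (9)(-8) = 16
C→D: (9)(6) − (-7)(-7) = 5
D→E: (-7)(-3) − (-6)(6) = 57
E→A: (-6)(-9) − (0)(-3) = 54
Σ = 204
Area = |Σ|/2 = 102.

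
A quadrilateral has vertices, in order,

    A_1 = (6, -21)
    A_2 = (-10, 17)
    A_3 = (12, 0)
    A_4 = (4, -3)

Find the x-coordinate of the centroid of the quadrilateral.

202/207

Apply the shoelace formula. First the cross-terms c_i = x_i·y_{i+1} − x_{i+1}·y_i:
  -108, -204, -36, -66  ⇒  2A = -414, A = -207.
Then Σ (x_i + x_{i+1})·c_i = -1212, so x̄ = -1212 / (6·(-207)) = 202/207.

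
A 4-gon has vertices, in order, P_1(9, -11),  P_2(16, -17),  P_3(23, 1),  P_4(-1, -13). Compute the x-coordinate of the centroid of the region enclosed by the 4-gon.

2729/195

Apply the shoelace (surveyor's) formula. First the cross-terms c_i = x_i·y_{i+1} − x_{i+1}·y_i:
  23, 407, -298, 128  ⇒  2A = 260, A = 130.
Then Σ (x_i + x_{i+1})·c_i = 10916, so x̄ = 10916 / (6·130) = 2729/195.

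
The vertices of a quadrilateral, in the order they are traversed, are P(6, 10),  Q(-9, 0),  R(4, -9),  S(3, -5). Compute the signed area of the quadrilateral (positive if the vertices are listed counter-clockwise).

Cross-terms: 90, 81, 7, 60  ⇒  Σ = 238
Signed area = Σ/2 = 119 (positive ⇒ counter-clockwise traversal).

119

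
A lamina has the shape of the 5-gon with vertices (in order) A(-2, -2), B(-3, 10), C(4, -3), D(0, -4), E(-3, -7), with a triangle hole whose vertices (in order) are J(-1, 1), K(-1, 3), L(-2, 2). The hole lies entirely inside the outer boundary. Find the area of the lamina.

45.5

Outer boundary:
Apply the shoelace formula: 2A = Σ (x_i·y_{i+1} − x_{i+1}·y_i), indices taken mod 5.
Σ = (-26) + (-31) + (-16) + (-12) + (-8) = -93
Area = |Σ|/2 = 46.5.
Hole:
Σ = (-2) + (4) + (0) = 2
Area = |Σ|/2 = 1.
Net area = 46.5 − 1 = 45.5.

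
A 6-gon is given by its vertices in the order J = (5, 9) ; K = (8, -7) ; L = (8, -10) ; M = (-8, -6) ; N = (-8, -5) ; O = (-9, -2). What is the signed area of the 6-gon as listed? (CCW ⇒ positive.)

Apply the shoelace (surveyor's) formula: 2A = Σ (x_i·y_{i+1} − x_{i+1}·y_i), indices taken mod 6.
Cross-terms: -107, -24, -128, -8, -29, -71  ⇒  Σ = -367
Signed area = Σ/2 = -183.5 (negative ⇒ clockwise traversal).

-183.5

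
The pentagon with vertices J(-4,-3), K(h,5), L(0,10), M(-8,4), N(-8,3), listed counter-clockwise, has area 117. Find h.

The doubled signed area Σ (x_i y_{i+1} − x_{i+1} y_i) is linear in h.
With h=0 it equals 104; the coefficient of h is 13 (from the two edges through K).
So 13·h + 104 = 2·117 = 234 ⇒ h = 10.

10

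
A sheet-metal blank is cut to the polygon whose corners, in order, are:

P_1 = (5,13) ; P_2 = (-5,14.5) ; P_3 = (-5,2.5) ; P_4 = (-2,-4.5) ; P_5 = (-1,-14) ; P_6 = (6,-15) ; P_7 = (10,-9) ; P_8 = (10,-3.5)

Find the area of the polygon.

Apply Gauss's area formula: 2A = Σ (x_i·y_{i+1} − x_{i+1}·y_i), indices taken mod 8.
P_1→P_2: (5)(14.5) − (-5)(13) = 137.5
P_2→P_3: (-5)(2.5) − (-5)(14.5) = 60
P_3→P_4: (-5)(-4.5) − (-2)(2.5) = 27.5
P_4→P_5: (-2)(-14) − (-1)(-4.5) = 23.5
P_5→P_6: (-1)(-15) − (6)(-14) = 99
P_6→P_7: (6)(-9) − (10)(-15) = 96
P_7→P_8: (10)(-3.5) − (10)(-9) = 55
P_8→P_1: (10)(13) − (5)(-3.5) = 147.5
Σ = 646
Area = |Σ|/2 = 323.

323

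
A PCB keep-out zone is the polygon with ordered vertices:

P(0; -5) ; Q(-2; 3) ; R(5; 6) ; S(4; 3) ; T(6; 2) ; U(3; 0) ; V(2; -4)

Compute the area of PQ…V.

Σ = (-10) + (-27) + (-9) + (-10) + (-6) + (-12) + (-10) = -84
Area = |Σ|/2 = 42.

42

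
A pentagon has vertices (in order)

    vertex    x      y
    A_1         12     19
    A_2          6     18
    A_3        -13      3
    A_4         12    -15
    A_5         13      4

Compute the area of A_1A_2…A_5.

477.5

Apply the shoelace formula: 2A = Σ (x_i·y_{i+1} − x_{i+1}·y_i), indices taken mod 5.
Cross-terms: 102, 252, 159, 243, 199  ⇒  Σ = 955
Area = |Σ|/2 = 477.5.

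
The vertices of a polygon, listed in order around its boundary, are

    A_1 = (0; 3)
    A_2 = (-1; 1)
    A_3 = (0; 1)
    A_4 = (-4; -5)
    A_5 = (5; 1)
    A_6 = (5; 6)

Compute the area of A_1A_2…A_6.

Apply the shoelace formula: 2A = Σ (x_i·y_{i+1} − x_{i+1}·y_i), indices taken mod 6.
Cross-terms: 3, -1, 4, 21, 25, 15  ⇒  Σ = 67
Area = |Σ|/2 = 33.5.

33.5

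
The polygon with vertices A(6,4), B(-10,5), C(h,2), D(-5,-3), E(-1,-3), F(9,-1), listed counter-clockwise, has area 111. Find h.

Write out the shoelace sum; only the two edges meeting at C involve h:
2·Area = [((-10)·2 − h·5) + (h·(-3) − (-5)·2)] + 152
       = -8·h + 142 = 222
⇒ h = -10.

-10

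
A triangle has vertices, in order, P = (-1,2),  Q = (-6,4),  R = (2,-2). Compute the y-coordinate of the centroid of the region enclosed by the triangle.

4/3

Apply the shoelace formula. First the cross-terms c_i = x_i·y_{i+1} − x_{i+1}·y_i:
  8, 4, 2  ⇒  2A = 14, A = 7.
Then Σ (y_i + y_{i+1})·c_i = 56, so ȳ = 56 / (6·7) = 4/3.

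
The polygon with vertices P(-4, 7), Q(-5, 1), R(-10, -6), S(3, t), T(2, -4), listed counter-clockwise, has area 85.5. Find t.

Write out the shoelace sum; only the two edges meeting at S involve t:
2·Area = [((-10)·t − 3·(-6)) + (3·(-4) − 2·t)] + 69
       = -12·t + 75 = 171
⇒ t = -8.

-8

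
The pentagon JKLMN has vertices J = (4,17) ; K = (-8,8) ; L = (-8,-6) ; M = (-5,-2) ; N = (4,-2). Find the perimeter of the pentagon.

|JK| = √((-12)² + (-9)²) = √225 = 15
|KL| = √((0)² + (-14)²) = √196 = 14
|LM| = √((3)² + (4)²) = √25 = 5
|MN| = √((9)² + (0)²) = √81 = 9
|NJ| = √((0)² + (19)²) = √361 = 19
Perimeter = 15 + 14 + 5 + 9 + 19 = 62.

62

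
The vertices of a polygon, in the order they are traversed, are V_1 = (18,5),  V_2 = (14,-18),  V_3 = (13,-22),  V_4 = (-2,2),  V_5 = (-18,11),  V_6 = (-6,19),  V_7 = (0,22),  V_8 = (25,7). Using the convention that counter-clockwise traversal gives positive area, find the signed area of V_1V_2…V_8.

-715.5

Apply the surveyor's formula: 2A = Σ (x_i·y_{i+1} − x_{i+1}·y_i), indices taken mod 8.
Cross-terms: -394, -74, -18, 14, -276, -132, -550, -1  ⇒  Σ = -1431
Signed area = Σ/2 = -715.5 (negative ⇒ clockwise traversal).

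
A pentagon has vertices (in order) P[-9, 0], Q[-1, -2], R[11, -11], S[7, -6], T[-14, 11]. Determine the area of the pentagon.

P→Q: (-9)(-2) − (-1)(0) = 18
Q→R: (-1)(-11) − (11)(-2) = 33
R→S: (11)(-6) − (7)(-11) = 11
S→T: (7)(11) − (-14)(-6) = -7
T→P: (-14)(0) − (-9)(11) = 99
Σ = 154
Area = |Σ|/2 = 77.

77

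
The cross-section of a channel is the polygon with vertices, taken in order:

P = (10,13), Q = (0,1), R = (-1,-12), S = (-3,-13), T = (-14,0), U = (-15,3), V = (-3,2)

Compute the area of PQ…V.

Apply Gauss's area formula: 2A = Σ (x_i·y_{i+1} − x_{i+1}·y_i), indices taken mod 7.
Σ = (10) + (1) + (-23) + (-182) + (-42) + (-21) + (-59) = -316
Area = |Σ|/2 = 158.

158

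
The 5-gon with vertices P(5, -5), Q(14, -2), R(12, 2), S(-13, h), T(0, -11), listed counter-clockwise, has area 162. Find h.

Write out the shoelace sum; only the two edges meeting at S involve h:
2·Area = [(12·h − (-13)·2) + ((-13)·(-11) − 0·h)] + 167
       = 12·h + 336 = 324
⇒ h = -1.

-1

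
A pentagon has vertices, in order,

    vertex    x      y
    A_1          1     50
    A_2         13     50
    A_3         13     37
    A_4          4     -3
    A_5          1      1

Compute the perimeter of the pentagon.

|A_1A_2| = √((12)² + (0)²) = √144 = 12
|A_2A_3| = √((0)² + (-13)²) = √169 = 13
|A_3A_4| = √((-9)² + (-40)²) = √1681 = 41
|A_4A_5| = √((-3)² + (4)²) = √25 = 5
|A_5A_1| = √((0)² + (49)²) = √2401 = 49
Perimeter = 12 + 13 + 41 + 5 + 49 = 120.

120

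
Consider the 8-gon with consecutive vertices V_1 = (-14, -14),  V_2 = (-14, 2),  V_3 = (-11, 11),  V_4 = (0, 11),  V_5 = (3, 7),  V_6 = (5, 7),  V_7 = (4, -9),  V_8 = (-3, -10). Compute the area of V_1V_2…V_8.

381

Apply Gauss's area formula: 2A = Σ (x_i·y_{i+1} − x_{i+1}·y_i), indices taken mod 8.
Σ = (-224) + (-132) + (-121) + (-33) + (-14) + (-73) + (-67) + (-98) = -762
Area = |Σ|/2 = 381.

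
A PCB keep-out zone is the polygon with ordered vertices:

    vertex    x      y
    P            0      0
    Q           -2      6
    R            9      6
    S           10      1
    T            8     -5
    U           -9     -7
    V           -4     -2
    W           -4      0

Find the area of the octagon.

147

Cross-terms: 0, -66, -51, -58, -101, -10, -8, 0  ⇒  Σ = -294
Area = |Σ|/2 = 147.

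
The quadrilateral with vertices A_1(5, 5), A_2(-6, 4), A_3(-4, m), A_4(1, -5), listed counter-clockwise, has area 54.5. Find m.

1

Write out the shoelace sum; only the two edges meeting at A_3 involve m:
2·Area = [((-6)·m − (-4)·4) + ((-4)·(-5) − 1·m)] + 80
       = -7·m + 116 = 109
⇒ m = 1.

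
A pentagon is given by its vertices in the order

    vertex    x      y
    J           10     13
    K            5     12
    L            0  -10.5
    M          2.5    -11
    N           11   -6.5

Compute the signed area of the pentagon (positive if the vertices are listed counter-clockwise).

170.75

Apply Gauss's area formula: 2A = Σ (x_i·y_{i+1} − x_{i+1}·y_i), indices taken mod 5.
Σ = (55) + (-52.5) + (26.25) + (104.75) + (208) = 341.5
Signed area = Σ/2 = 170.75 (positive ⇒ counter-clockwise traversal).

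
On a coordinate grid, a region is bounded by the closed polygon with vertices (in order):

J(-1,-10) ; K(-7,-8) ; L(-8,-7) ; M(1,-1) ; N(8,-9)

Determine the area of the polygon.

Apply Gauss's area formula: 2A = Σ (x_i·y_{i+1} − x_{i+1}·y_i), indices taken mod 5.
Σ = (-62) + (-15) + (15) + (-1) + (-89) = -152
Area = |Σ|/2 = 76.

76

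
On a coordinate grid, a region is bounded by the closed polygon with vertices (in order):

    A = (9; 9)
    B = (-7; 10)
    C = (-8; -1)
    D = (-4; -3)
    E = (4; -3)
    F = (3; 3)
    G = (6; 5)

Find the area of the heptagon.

Apply the shoelace (surveyor's) formula: 2A = Σ (x_i·y_{i+1} − x_{i+1}·y_i), indices taken mod 7.
Cross-terms: 153, 87, 20, 24, 21, -3, 9  ⇒  Σ = 311
Area = |Σ|/2 = 155.5.

155.5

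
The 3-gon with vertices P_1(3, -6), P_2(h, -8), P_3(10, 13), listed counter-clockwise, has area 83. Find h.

Write out the shoelace sum; only the two edges meeting at P_2 involve h:
2·Area = [(3·(-8) − h·(-6)) + (h·13 − 10·(-8))] + -99
       = 19·h + -43 = 166
⇒ h = 11.

11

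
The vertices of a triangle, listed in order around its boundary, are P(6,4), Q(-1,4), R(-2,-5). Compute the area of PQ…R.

Apply the shoelace formula: 2A = Σ (x_i·y_{i+1} − x_{i+1}·y_i), indices taken mod 3.
Cross-terms: 28, 13, 22  ⇒  Σ = 63
Area = |Σ|/2 = 31.5.

31.5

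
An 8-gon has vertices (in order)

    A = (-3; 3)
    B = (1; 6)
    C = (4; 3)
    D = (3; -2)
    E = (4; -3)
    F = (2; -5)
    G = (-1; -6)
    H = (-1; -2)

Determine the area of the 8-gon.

52

Apply the surveyor's formula: 2A = Σ (x_i·y_{i+1} − x_{i+1}·y_i), indices taken mod 8.
Σ = (-21) + (-21) + (-17) + (-1) + (-14) + (-17) + (-4) + (-9) = -104
Area = |Σ|/2 = 52.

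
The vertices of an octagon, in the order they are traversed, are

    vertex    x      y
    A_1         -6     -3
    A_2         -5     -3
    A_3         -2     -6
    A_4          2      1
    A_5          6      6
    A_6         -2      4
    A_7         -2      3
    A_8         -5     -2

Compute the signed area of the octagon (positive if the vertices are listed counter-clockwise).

51.5

A_1→A_2: (-6)(-3) − (-5)(-3) = 3
A_2→A_3: (-5)(-6) − (-2)(-3) = 24
A_3→A_4: (-2)(1) − (2)(-6) = 10
A_4→A_5: (2)(6) − (6)(1) = 6
A_5→A_6: (6)(4) − (-2)(6) = 36
A_6→A_7: (-2)(3) − (-2)(4) = 2
A_7→A_8: (-2)(-2) − (-5)(3) = 19
A_8→A_1: (-5)(-3) − (-6)(-2) = 3
Σ = 103
Signed area = Σ/2 = 51.5 (positive ⇒ counter-clockwise traversal).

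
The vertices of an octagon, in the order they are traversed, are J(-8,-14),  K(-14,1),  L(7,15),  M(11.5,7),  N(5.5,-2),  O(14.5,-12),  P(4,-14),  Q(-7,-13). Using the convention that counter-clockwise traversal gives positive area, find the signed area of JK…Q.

-477

Apply Gauss's area formula: 2A = Σ (x_i·y_{i+1} − x_{i+1}·y_i), indices taken mod 8.
Cross-terms: -204, -217, -123.5, -61.5, -37, -155, -150, -6  ⇒  Σ = -954
Signed area = Σ/2 = -477 (negative ⇒ clockwise traversal).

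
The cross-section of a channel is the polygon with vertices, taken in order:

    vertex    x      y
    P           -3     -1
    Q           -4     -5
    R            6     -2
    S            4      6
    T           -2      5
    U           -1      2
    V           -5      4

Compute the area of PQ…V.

Apply the surveyor's formula: 2A = Σ (x_i·y_{i+1} − x_{i+1}·y_i), indices taken mod 7.
Σ = (11) + (38) + (44) + (32) + (1) + (6) + (17) = 149
Area = |Σ|/2 = 74.5.

74.5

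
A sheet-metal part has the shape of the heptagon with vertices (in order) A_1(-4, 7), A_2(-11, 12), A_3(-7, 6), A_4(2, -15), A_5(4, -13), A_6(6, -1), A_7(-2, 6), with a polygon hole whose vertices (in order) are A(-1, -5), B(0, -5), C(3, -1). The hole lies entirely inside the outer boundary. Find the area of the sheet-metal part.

144

Outer boundary:
Cross-terms: 29, 18, 93, 34, 74, 34, 10  ⇒  Σ = 292
Area = |Σ|/2 = 146.
Hole:
Apply the shoelace formula: 2A = Σ (x_i·y_{i+1} − x_{i+1}·y_i), indices taken mod 3.
Σ = (5) + (15) + (-16) = 4
Area = |Σ|/2 = 2.
Net area = 146 − 2 = 144.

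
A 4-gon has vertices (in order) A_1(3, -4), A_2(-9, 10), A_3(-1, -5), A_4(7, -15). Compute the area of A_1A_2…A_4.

58

Cross-terms: -6, 55, 50, 17  ⇒  Σ = 116
Area = |Σ|/2 = 58.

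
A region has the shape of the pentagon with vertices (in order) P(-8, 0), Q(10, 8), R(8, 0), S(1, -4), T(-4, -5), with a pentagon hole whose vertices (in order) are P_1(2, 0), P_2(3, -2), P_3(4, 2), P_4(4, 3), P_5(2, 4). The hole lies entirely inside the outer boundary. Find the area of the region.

102.5

Outer boundary:
Cross-terms: -64, -64, -32, -21, -40  ⇒  Σ = -221
Area = |Σ|/2 = 110.5.
Hole:
Σ = (-4) + (14) + (4) + (10) + (-8) = 16
Area = |Σ|/2 = 8.
Net area = 110.5 − 8 = 102.5.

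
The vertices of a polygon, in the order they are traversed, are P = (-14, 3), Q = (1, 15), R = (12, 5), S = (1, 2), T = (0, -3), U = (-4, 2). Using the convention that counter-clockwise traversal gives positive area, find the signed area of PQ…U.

-184

Apply Gauss's area formula: 2A = Σ (x_i·y_{i+1} − x_{i+1}·y_i), indices taken mod 6.
Cross-terms: -213, -175, 19, -3, -12, 16  ⇒  Σ = -368
Signed area = Σ/2 = -184 (negative ⇒ clockwise traversal).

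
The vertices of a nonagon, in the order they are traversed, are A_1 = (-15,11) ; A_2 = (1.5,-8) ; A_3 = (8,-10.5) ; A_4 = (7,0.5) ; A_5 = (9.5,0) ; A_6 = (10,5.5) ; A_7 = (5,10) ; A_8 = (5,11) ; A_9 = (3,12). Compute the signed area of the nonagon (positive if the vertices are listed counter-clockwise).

297.125

Apply the shoelace formula: 2A = Σ (x_i·y_{i+1} − x_{i+1}·y_i), indices taken mod 9.
Σ = (103.5) + (48.25) + (77.5) + (-4.75) + (52.25) + (72.5) + (5) + (27) + (213) = 594.25
Signed area = Σ/2 = 297.125 (positive ⇒ counter-clockwise traversal).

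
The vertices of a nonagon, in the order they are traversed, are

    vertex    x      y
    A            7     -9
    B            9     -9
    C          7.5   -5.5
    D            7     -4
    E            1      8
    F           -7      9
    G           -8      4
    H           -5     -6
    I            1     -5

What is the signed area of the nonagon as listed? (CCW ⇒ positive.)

169.25

Σ = (18) + (18) + (8.5) + (60) + (65) + (44) + (68) + (31) + (26) = 338.5
Signed area = Σ/2 = 169.25 (positive ⇒ counter-clockwise traversal).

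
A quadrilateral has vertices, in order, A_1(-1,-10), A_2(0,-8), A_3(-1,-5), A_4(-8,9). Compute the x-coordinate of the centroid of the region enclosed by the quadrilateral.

Apply the shoelace formula. First the cross-terms c_i = x_i·y_{i+1} − x_{i+1}·y_i:
  8, -8, -49, 89  ⇒  2A = 40, A = 20.
Then Σ (x_i + x_{i+1})·c_i = -360, so x̄ = -360 / (6·20) = -3.

-3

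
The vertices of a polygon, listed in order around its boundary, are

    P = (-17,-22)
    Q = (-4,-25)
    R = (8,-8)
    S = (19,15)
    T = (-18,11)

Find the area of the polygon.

Σ = (337) + (232) + (272) + (479) + (583) = 1903
Area = |Σ|/2 = 951.5.

951.5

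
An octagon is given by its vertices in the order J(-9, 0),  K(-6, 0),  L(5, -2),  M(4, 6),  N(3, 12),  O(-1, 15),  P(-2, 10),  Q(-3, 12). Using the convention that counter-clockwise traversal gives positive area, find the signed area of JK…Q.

135.5

Cross-terms: 0, 12, 38, 30, 57, 20, 6, 108  ⇒  Σ = 271
Signed area = Σ/2 = 135.5 (positive ⇒ counter-clockwise traversal).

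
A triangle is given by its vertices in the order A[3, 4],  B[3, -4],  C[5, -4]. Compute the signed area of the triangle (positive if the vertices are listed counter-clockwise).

8

Σ = (-24) + (8) + (32) = 16
Signed area = Σ/2 = 8 (positive ⇒ counter-clockwise traversal).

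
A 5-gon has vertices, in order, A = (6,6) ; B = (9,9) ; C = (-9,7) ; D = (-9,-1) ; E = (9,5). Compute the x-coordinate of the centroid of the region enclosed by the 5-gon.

-26/17

Apply the shoelace formula. First the cross-terms c_i = x_i·y_{i+1} − x_{i+1}·y_i:
  0, 144, 72, -36, 24  ⇒  2A = 204, A = 102.
Then Σ (x_i + x_{i+1})·c_i = -936, so x̄ = -936 / (6·102) = -26/17.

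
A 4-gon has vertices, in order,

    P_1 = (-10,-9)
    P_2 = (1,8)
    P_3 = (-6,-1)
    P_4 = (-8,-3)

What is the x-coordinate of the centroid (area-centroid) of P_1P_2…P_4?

-41/7

Apply the surveyor's formula. First the cross-terms c_i = x_i·y_{i+1} − x_{i+1}·y_i:
  -71, 47, 10, 42  ⇒  2A = 28, A = 14.
Then Σ (x_i + x_{i+1})·c_i = -492, so x̄ = -492 / (6·14) = -41/7.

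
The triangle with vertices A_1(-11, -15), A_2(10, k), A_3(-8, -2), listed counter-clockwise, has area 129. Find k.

-10

The doubled signed area Σ (x_i y_{i+1} − x_{i+1} y_i) is linear in k.
With k=0 it equals 228; the coefficient of k is -3 (from the two edges through A_2).
So -3·k + 228 = 2·129 = 258 ⇒ k = -10.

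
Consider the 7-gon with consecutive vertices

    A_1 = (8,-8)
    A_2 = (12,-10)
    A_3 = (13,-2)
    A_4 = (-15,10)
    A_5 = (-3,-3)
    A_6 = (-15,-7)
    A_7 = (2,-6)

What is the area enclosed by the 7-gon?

204.5

A_1→A_2: (8)(-10) − (12)(-8) = 16
A_2→A_3: (12)(-2) − (13)(-10) = 106
A_3→A_4: (13)(10) − (-15)(-2) = 100
A_4→A_5: (-15)(-3) − (-3)(10) = 75
A_5→A_6: (-3)(-7) − (-15)(-3) = -24
A_6→A_7: (-15)(-6) − (2)(-7) = 104
A_7→A_1: (2)(-8) − (8)(-6) = 32
Σ = 409
Area = |Σ|/2 = 204.5.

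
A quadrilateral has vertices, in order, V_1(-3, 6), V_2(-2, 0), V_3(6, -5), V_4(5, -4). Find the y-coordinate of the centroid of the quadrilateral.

49/123

Apply the shoelace formula. First the cross-terms c_i = x_i·y_{i+1} − x_{i+1}·y_i:
  12, 10, 1, 18  ⇒  2A = 41, A = 20.5.
Then Σ (y_i + y_{i+1})·c_i = 49, so ȳ = 49 / (6·20.5) = 49/123.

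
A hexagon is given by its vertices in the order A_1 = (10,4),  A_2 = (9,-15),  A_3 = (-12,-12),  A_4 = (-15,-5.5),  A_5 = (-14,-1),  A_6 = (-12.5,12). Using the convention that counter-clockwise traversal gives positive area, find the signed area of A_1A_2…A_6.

-500.25

Apply the shoelace formula: 2A = Σ (x_i·y_{i+1} − x_{i+1}·y_i), indices taken mod 6.
A_1→A_2: (10)(-15) − (9)(4) = -186
A_2→A_3: (9)(-12) − (-12)(-15) = -288
A_3→A_4: (-12)(-5.5) − (-15)(-12) = -114
A_4→A_5: (-15)(-1) − (-14)(-5.5) = -62
A_5→A_6: (-14)(12) − (-12.5)(-1) = -180.5
A_6→A_1: (-12.5)(4) − (10)(12) = -170
Σ = -1000.5
Signed area = Σ/2 = -500.25 (negative ⇒ clockwise traversal).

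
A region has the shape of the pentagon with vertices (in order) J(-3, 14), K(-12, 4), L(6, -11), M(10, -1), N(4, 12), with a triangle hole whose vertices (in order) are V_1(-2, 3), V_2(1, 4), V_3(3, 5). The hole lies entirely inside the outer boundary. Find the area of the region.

Outer boundary:
Apply the surveyor's formula: 2A = Σ (x_i·y_{i+1} − x_{i+1}·y_i), indices taken mod 5.
Cross-terms: 156, 108, 104, 124, 92  ⇒  Σ = 584
Area = |Σ|/2 = 292.
Hole:
Apply the surveyor's formula: 2A = Σ (x_i·y_{i+1} − x_{i+1}·y_i), indices taken mod 3.
Σ = (-11) + (-7) + (19) = 1
Area = |Σ|/2 = 0.5.
Net area = 292 − 0.5 = 291.5.

291.5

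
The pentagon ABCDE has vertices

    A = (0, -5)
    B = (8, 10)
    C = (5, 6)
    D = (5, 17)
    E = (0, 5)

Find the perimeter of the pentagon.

56

|AB| = √((8)² + (15)²) = √289 = 17
|BC| = √((-3)² + (-4)²) = √25 = 5
|CD| = √((0)² + (11)²) = √121 = 11
|DE| = √((-5)² + (-12)²) = √169 = 13
|EA| = √((0)² + (-10)²) = √100 = 10
Perimeter = 17 + 5 + 11 + 13 + 10 = 56.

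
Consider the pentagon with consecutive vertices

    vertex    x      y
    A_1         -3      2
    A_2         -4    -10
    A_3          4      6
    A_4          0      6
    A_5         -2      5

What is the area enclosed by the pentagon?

50.5

Apply the shoelace (surveyor's) formula: 2A = Σ (x_i·y_{i+1} − x_{i+1}·y_i), indices taken mod 5.
Cross-terms: 38, 16, 24, 12, 11  ⇒  Σ = 101
Area = |Σ|/2 = 50.5.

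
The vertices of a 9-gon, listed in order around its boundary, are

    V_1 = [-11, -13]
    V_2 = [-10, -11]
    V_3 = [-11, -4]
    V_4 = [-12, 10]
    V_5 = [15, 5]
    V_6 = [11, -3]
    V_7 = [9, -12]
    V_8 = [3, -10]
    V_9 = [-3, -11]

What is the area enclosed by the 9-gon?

Apply the surveyor's formula: 2A = Σ (x_i·y_{i+1} − x_{i+1}·y_i), indices taken mod 9.
V_1→V_2: (-11)(-11) − (-10)(-13) = -9
V_2→V_3: (-10)(-4) − (-11)(-11) = -81
V_3→V_4: (-11)(10) − (-12)(-4) = -158
V_4→V_5: (-12)(5) − (15)(10) = -210
V_5→V_6: (15)(-3) − (11)(5) = -100
V_6→V_7: (11)(-12) − (9)(-3) = -105
V_7→V_8: (9)(-10) − (3)(-12) = -54
V_8→V_9: (3)(-11) − (-3)(-10) = -63
V_9→V_1: (-3)(-13) − (-11)(-11) = -82
Σ = -862
Area = |Σ|/2 = 431.

431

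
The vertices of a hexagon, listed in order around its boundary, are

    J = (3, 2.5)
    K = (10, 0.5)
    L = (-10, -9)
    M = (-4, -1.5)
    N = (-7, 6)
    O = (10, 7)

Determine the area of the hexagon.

134.5

Apply the shoelace (surveyor's) formula: 2A = Σ (x_i·y_{i+1} − x_{i+1}·y_i), indices taken mod 6.
Σ = (-23.5) + (-85) + (-21) + (-34.5) + (-109) + (4) = -269
Area = |Σ|/2 = 134.5.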